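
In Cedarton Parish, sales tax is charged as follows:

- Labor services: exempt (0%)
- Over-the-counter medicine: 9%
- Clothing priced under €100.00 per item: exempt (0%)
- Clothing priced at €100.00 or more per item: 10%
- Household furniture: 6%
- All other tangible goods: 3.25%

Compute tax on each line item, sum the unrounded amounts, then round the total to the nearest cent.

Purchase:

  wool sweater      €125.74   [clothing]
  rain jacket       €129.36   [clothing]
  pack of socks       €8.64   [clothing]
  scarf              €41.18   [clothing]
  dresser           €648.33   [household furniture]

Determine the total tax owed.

Wool sweater €125.74: clothing, €100.00 or more → 10% → €12.574
Rain jacket €129.36: clothing, €100.00 or more → 10% → €12.936
Pack of socks €8.64: clothing, under €100.00 → 0% → €0.00
Scarf €41.18: clothing, under €100.00 → 0% → €0.00
Dresser €648.33: household furniture → 6% → €38.8998
Unrounded tax sum = €64.4098 → €64.41

€64.41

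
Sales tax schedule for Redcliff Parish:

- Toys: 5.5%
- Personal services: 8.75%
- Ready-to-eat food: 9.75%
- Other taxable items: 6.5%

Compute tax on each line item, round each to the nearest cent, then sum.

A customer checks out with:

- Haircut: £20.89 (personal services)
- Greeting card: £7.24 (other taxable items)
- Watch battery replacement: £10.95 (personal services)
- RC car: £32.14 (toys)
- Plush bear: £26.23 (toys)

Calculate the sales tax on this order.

Haircut £20.89: personal services → 8.75% → £1.83
Greeting card £7.24: other taxable items → 6.5% → £0.47
Watch battery replacement £10.95: personal services → 8.75% → £0.96
RC car £32.14: toys → 5.5% → £1.77
Plush bear £26.23: toys → 5.5% → £1.44
Total tax = £1.83 + £0.47 + £0.96 + £1.77 + £1.44 = £6.47

£6.47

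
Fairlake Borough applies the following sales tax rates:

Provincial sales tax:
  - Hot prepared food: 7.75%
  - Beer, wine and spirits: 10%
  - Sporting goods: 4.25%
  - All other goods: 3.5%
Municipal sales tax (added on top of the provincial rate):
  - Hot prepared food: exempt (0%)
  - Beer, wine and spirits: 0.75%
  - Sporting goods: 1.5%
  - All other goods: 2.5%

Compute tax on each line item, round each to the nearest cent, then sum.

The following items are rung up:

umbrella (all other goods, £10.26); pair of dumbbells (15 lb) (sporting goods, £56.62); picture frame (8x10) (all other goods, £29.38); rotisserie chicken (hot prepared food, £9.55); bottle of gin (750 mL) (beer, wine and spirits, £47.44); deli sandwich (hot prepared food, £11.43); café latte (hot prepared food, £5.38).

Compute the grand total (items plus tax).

Umbrella £10.26: all other goods → 3.5% + 2.5% municipal = 6% → £0.62
Pair of dumbbells (15 lb) £56.62: sporting goods → 4.25% + 1.5% municipal = 5.75% → £3.26
Picture frame (8x10) £29.38: all other goods → 3.5% + 2.5% municipal = 6% → £1.76
Rotisserie chicken £9.55: hot prepared food → 7.75% + 0% municipal = 7.75% → £0.74
Bottle of gin (750 mL) £47.44: beer, wine and spirits → 10% + 0.75% municipal = 10.75% → £5.10
Deli sandwich £11.43: hot prepared food → 7.75% + 0% municipal = 7.75% → £0.89
Café latte £5.38: hot prepared food → 7.75% + 0% municipal = 7.75% → £0.42
Subtotal = £170.06; tax = £12.79; total due = £182.85

£182.85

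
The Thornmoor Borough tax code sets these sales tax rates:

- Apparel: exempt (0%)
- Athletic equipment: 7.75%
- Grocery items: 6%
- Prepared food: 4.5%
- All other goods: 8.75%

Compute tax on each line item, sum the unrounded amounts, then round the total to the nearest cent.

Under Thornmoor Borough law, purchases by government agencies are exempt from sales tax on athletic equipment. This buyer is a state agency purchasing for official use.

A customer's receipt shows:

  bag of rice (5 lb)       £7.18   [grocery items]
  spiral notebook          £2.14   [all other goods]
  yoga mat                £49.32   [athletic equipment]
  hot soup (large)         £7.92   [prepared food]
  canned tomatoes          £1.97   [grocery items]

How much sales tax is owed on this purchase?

£1.09

Bag of rice (5 lb) £7.18: grocery items → 6% → £0.4308
Spiral notebook £2.14: all other goods → 8.75% → £0.18725
Yoga mat £49.32: athletic equipment, buyer-exempt → 0% → £0.00
Hot soup (large) £7.92: prepared food → 4.5% → £0.3564
Canned tomatoes £1.97: grocery items → 6% → £0.1182
Unrounded tax sum = £1.09265 → £1.09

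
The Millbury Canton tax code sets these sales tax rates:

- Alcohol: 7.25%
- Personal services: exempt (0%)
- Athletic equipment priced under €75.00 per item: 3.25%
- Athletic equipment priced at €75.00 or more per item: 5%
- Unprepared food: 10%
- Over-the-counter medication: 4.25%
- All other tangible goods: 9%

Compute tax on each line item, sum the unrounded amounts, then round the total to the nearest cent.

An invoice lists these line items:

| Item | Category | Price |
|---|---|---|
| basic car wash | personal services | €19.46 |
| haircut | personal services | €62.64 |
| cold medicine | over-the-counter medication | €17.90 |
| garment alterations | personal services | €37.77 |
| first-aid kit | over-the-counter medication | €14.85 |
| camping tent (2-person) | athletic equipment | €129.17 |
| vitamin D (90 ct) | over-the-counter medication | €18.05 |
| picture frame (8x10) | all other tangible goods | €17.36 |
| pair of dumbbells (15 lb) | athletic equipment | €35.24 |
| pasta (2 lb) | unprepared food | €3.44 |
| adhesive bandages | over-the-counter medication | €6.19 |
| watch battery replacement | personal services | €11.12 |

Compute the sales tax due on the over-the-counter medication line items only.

Cold medicine €17.90: over-the-counter medication → 4.25% → €0.76075
First-aid kit €14.85: over-the-counter medication → 4.25% → €0.631125
Vitamin D (90 ct) €18.05: over-the-counter medication → 4.25% → €0.767125
Adhesive bandages €6.19: over-the-counter medication → 4.25% → €0.263075
Tax on over-the-counter medication: unrounded sum = €2.422075 → €2.42

€2.42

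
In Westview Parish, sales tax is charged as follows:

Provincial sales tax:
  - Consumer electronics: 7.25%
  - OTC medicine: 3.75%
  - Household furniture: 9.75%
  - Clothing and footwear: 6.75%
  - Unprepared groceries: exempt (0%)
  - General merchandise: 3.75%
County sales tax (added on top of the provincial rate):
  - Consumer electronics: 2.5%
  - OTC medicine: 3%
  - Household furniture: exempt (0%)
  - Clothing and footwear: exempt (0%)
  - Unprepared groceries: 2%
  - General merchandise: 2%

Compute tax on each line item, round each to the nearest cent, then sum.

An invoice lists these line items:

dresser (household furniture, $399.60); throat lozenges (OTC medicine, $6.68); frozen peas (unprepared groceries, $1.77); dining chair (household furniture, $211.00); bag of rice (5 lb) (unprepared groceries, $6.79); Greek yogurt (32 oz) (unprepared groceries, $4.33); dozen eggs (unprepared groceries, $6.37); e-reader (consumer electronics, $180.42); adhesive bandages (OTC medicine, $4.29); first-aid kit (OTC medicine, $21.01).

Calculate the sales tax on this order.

Dresser $399.60: household furniture → 9.75% + 0% county = 9.75% → $38.96
Throat lozenges $6.68: OTC medicine → 3.75% + 3% county = 6.75% → $0.45
Frozen peas $1.77: unprepared groceries → 0% + 2% county = 2% → $0.04
Dining chair $211.00: household furniture → 9.75% + 0% county = 9.75% → $20.57
Bag of rice (5 lb) $6.79: unprepared groceries → 0% + 2% county = 2% → $0.14
Greek yogurt (32 oz) $4.33: unprepared groceries → 0% + 2% county = 2% → $0.09
Dozen eggs $6.37: unprepared groceries → 0% + 2% county = 2% → $0.13
E-reader $180.42: consumer electronics → 7.25% + 2.5% county = 9.75% → $17.59
Adhesive bandages $4.29: OTC medicine → 3.75% + 3% county = 6.75% → $0.29
First-aid kit $21.01: OTC medicine → 3.75% + 3% county = 6.75% → $1.42
Total tax = $38.96 + $0.45 + $0.04 + $20.57 + $0.14 + $0.09 + $0.13 + $17.59 + $0.29 + $1.42 = $79.68

$79.68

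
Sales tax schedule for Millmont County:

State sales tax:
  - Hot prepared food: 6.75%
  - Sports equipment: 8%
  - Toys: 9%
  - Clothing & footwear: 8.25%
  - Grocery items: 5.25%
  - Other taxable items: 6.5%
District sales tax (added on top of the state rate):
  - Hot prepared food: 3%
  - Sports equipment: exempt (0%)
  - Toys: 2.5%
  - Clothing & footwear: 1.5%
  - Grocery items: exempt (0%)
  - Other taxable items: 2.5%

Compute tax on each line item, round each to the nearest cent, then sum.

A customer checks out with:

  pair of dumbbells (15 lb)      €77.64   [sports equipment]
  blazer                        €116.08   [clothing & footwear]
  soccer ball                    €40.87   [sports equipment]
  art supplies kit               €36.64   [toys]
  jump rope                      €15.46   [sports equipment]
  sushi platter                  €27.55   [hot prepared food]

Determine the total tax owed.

€28.94

Pair of dumbbells (15 lb) €77.64: sports equipment → 8% + 0% district = 8% → €6.21
Blazer €116.08: clothing & footwear → 8.25% + 1.5% district = 9.75% → €11.32
Soccer ball €40.87: sports equipment → 8% + 0% district = 8% → €3.27
Art supplies kit €36.64: toys → 9% + 2.5% district = 11.5% → €4.21
Jump rope €15.46: sports equipment → 8% + 0% district = 8% → €1.24
Sushi platter €27.55: hot prepared food → 6.75% + 3% district = 9.75% → €2.69
Total tax = €6.21 + €11.32 + €3.27 + €4.21 + €1.24 + €2.69 = €28.94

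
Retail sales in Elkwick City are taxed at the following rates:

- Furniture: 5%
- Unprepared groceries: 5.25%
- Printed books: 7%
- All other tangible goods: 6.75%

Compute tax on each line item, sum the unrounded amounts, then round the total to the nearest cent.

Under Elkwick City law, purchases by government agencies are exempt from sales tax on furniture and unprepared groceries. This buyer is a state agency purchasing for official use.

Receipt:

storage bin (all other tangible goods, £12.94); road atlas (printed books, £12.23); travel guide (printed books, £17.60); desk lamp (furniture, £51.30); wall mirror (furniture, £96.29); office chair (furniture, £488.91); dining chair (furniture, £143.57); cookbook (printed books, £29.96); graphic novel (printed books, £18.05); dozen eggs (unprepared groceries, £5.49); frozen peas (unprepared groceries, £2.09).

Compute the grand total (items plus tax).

£884.75

Storage bin £12.94: all other tangible goods → 6.75% → £0.87345
Road atlas £12.23: printed books → 7% → £0.8561
Travel guide £17.60: printed books → 7% → £1.232
Desk lamp £51.30: furniture, buyer-exempt → 0% → £0.00
Wall mirror £96.29: furniture, buyer-exempt → 0% → £0.00
Office chair £488.91: furniture, buyer-exempt → 0% → £0.00
Dining chair £143.57: furniture, buyer-exempt → 0% → £0.00
Cookbook £29.96: printed books → 7% → £2.0972
Graphic novel £18.05: printed books → 7% → £1.2635
Dozen eggs £5.49: unprepared groceries, buyer-exempt → 0% → £0.00
Frozen peas £2.09: unprepared groceries, buyer-exempt → 0% → £0.00
Subtotal = £878.43; unrounded tax = £6.32225 → £6.32; total due = £884.75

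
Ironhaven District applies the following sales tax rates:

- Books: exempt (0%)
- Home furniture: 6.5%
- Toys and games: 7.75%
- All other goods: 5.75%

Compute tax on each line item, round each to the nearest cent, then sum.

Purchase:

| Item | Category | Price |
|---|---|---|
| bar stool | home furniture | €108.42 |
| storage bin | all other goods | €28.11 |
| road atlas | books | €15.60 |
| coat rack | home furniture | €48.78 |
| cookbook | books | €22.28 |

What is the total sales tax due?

€11.84

Bar stool €108.42: home furniture → 6.5% → €7.05
Storage bin €28.11: all other goods → 5.75% → €1.62
Road atlas €15.60: books → 0% → €0.00
Coat rack €48.78: home furniture → 6.5% → €3.17
Cookbook €22.28: books → 0% → €0.00
Total tax = €7.05 + €1.62 + €3.17 = €11.84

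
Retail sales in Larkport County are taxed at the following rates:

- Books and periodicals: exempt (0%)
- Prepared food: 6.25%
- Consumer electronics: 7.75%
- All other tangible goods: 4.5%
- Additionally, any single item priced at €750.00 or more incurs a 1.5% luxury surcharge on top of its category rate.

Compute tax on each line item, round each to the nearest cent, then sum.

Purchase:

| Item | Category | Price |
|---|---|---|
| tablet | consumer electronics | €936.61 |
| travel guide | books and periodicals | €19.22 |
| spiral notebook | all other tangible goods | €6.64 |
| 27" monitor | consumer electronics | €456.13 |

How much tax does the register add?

€122.29

Tablet €936.61: consumer electronics → 7.75% + 1.5% surcharge = 9.25% → €86.64
Travel guide €19.22: books and periodicals → 0% → €0.00
Spiral notebook €6.64: all other tangible goods → 4.5% → €0.30
27" monitor €456.13: consumer electronics → 7.75% → €35.35
Total tax = €86.64 + €0.30 + €35.35 = €122.29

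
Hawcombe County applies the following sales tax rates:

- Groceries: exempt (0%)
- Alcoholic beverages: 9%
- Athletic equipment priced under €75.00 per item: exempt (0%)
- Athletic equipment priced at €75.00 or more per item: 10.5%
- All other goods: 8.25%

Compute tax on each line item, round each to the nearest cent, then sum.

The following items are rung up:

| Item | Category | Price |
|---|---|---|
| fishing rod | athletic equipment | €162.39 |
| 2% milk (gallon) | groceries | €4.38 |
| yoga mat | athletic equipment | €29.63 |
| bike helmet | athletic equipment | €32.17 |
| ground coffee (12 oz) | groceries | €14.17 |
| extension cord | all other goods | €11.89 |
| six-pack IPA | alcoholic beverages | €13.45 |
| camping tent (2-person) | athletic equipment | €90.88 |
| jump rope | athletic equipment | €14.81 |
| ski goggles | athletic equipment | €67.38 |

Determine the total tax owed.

Fishing rod €162.39: athletic equipment, €75.00 or more → 10.5% → €17.05
2% milk (gallon) €4.38: groceries → 0% → €0.00
Yoga mat €29.63: athletic equipment, under €75.00 → 0% → €0.00
Bike helmet €32.17: athletic equipment, under €75.00 → 0% → €0.00
Ground coffee (12 oz) €14.17: groceries → 0% → €0.00
Extension cord €11.89: all other goods → 8.25% → €0.98
Six-pack IPA €13.45: alcoholic beverages → 9% → €1.21
Camping tent (2-person) €90.88: athletic equipment, €75.00 or more → 10.5% → €9.54
Jump rope €14.81: athletic equipment, under €75.00 → 0% → €0.00
Ski goggles €67.38: athletic equipment, under €75.00 → 0% → €0.00
Total tax = €17.05 + €0.98 + €1.21 + €9.54 = €28.78

€28.78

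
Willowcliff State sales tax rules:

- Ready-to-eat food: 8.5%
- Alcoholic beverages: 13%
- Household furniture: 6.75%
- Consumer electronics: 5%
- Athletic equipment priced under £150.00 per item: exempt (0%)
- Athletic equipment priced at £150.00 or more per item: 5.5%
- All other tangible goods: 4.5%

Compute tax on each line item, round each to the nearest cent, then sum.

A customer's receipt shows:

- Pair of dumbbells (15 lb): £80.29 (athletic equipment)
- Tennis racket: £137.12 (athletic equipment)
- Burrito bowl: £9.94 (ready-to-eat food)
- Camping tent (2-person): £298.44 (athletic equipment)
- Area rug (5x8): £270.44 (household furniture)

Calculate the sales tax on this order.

£35.50

Pair of dumbbells (15 lb) £80.29: athletic equipment, under £150.00 → 0% → £0.00
Tennis racket £137.12: athletic equipment, under £150.00 → 0% → £0.00
Burrito bowl £9.94: ready-to-eat food → 8.5% → £0.84
Camping tent (2-person) £298.44: athletic equipment, £150.00 or more → 5.5% → £16.41
Area rug (5x8) £270.44: household furniture → 6.75% → £18.25
Total tax = £0.84 + £16.41 + £18.25 = £35.50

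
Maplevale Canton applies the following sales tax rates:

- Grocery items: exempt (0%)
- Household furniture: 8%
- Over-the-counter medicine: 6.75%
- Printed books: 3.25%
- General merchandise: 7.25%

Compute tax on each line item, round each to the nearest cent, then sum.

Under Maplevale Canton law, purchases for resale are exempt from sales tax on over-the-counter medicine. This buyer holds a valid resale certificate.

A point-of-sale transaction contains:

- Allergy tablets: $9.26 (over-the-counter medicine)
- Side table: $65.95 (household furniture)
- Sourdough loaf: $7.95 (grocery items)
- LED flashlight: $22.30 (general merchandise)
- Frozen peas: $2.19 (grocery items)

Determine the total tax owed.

$6.90

Allergy tablets $9.26: over-the-counter medicine, buyer-exempt → 0% → $0.00
Side table $65.95: household furniture → 8% → $5.28
Sourdough loaf $7.95: grocery items → 0% → $0.00
LED flashlight $22.30: general merchandise → 7.25% → $1.62
Frozen peas $2.19: grocery items → 0% → $0.00
Total tax = $5.28 + $1.62 = $6.90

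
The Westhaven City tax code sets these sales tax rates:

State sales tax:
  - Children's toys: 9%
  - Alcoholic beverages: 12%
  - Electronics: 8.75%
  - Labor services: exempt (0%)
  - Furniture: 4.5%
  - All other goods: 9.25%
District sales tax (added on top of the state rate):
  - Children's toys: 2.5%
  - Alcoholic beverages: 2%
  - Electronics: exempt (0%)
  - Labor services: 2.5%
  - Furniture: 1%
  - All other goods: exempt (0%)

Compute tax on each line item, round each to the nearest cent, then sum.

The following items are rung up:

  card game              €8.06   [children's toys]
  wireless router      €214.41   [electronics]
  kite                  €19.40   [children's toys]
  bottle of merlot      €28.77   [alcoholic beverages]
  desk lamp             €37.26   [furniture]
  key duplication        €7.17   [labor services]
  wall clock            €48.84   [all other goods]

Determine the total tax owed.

€32.70

Card game €8.06: children's toys → 9% + 2.5% district = 11.5% → €0.93
Wireless router €214.41: electronics → 8.75% + 0% district = 8.75% → €18.76
Kite €19.40: children's toys → 9% + 2.5% district = 11.5% → €2.23
Bottle of merlot €28.77: alcoholic beverages → 12% + 2% district = 14% → €4.03
Desk lamp €37.26: furniture → 4.5% + 1% district = 5.5% → €2.05
Key duplication €7.17: labor services → 0% + 2.5% district = 2.5% → €0.18
Wall clock €48.84: all other goods → 9.25% + 0% district = 9.25% → €4.52
Total tax = €0.93 + €18.76 + €2.23 + €4.03 + €2.05 + €0.18 + €4.52 = €32.70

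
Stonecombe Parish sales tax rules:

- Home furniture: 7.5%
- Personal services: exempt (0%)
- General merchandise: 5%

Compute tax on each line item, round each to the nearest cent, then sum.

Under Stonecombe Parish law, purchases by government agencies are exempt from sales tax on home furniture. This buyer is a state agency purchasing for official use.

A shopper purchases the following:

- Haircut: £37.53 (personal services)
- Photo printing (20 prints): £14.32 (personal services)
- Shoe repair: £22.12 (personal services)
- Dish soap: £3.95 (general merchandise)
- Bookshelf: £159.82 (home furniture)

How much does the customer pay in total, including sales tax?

£237.94

Haircut £37.53: personal services → 0% → £0.00
Photo printing (20 prints) £14.32: personal services → 0% → £0.00
Shoe repair £22.12: personal services → 0% → £0.00
Dish soap £3.95: general merchandise → 5% → £0.20
Bookshelf £159.82: home furniture, buyer-exempt → 0% → £0.00
Subtotal = £237.74; tax = £0.20; total due = £237.94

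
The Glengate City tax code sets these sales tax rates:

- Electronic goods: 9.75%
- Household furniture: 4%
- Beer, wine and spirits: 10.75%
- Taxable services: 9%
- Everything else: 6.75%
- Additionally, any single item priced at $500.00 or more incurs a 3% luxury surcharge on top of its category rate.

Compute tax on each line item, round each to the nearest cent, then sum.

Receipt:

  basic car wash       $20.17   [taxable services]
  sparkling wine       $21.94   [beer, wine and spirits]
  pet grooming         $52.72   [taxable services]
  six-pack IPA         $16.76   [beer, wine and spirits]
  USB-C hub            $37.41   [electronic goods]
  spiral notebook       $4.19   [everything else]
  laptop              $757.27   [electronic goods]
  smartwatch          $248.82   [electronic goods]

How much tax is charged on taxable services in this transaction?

Basic car wash $20.17: taxable services → 9% → $1.82
Pet grooming $52.72: taxable services → 9% → $4.74
Tax on taxable services = $1.82 + $4.74 = $6.56

$6.56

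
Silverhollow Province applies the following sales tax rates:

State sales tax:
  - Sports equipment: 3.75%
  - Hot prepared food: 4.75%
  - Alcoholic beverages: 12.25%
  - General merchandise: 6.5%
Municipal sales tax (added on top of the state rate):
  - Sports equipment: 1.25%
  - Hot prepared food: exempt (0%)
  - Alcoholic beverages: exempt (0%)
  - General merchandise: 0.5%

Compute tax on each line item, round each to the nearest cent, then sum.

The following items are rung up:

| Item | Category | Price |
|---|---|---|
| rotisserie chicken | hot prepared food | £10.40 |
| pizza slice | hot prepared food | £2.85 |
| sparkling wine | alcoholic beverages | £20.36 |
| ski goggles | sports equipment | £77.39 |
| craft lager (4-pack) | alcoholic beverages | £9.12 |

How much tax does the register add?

Rotisserie chicken £10.40: hot prepared food → 4.75% + 0% municipal = 4.75% → £0.49
Pizza slice £2.85: hot prepared food → 4.75% + 0% municipal = 4.75% → £0.14
Sparkling wine £20.36: alcoholic beverages → 12.25% + 0% municipal = 12.25% → £2.49
Ski goggles £77.39: sports equipment → 3.75% + 1.25% municipal = 5% → £3.87
Craft lager (4-pack) £9.12: alcoholic beverages → 12.25% + 0% municipal = 12.25% → £1.12
Total tax = £0.49 + £0.14 + £2.49 + £3.87 + £1.12 = £8.11

£8.11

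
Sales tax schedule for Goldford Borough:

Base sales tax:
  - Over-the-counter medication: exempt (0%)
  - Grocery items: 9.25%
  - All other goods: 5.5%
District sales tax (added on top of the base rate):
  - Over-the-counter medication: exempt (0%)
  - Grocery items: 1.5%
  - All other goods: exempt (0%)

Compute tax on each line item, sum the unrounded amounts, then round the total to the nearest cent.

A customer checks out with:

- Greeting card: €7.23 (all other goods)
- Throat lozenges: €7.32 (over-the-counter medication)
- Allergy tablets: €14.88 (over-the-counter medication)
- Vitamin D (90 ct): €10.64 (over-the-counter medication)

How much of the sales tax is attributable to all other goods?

Greeting card €7.23: all other goods → 5.5% + 0% district = 5.5% → €0.39765
Tax on all other goods: unrounded sum = €0.39765 → €0.40

€0.40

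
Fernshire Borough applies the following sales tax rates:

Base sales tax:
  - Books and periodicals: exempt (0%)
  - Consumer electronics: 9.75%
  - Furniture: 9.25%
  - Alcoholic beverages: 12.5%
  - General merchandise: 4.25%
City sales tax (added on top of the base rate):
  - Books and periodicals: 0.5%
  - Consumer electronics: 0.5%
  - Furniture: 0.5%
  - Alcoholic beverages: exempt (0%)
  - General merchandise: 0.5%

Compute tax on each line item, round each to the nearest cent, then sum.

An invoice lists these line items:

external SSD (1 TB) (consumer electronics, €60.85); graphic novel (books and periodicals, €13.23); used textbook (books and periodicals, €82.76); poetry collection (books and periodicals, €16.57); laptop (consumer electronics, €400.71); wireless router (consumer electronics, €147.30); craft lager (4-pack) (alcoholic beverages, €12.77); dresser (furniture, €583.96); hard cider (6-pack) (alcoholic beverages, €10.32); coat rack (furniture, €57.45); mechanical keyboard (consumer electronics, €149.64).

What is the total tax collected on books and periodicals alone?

€0.56

Graphic novel €13.23: books and periodicals → 0% + 0.5% city = 0.5% → €0.07
Used textbook €82.76: books and periodicals → 0% + 0.5% city = 0.5% → €0.41
Poetry collection €16.57: books and periodicals → 0% + 0.5% city = 0.5% → €0.08
Tax on books and periodicals = €0.07 + €0.41 + €0.08 = €0.56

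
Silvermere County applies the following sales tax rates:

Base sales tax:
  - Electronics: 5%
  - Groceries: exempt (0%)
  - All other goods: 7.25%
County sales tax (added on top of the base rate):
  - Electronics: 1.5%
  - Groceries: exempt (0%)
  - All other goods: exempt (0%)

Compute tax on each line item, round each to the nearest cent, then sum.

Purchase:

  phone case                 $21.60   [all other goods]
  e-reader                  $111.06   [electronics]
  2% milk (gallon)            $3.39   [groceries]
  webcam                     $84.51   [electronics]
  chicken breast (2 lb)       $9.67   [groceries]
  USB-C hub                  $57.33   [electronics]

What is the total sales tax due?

$18.01

Phone case $21.60: all other goods → 7.25% + 0% county = 7.25% → $1.57
E-reader $111.06: electronics → 5% + 1.5% county = 6.5% → $7.22
2% milk (gallon) $3.39: groceries → 0% + 0% county = 0% → $0.00
Webcam $84.51: electronics → 5% + 1.5% county = 6.5% → $5.49
Chicken breast (2 lb) $9.67: groceries → 0% + 0% county = 0% → $0.00
USB-C hub $57.33: electronics → 5% + 1.5% county = 6.5% → $3.73
Total tax = $1.57 + $7.22 + $5.49 + $3.73 = $18.01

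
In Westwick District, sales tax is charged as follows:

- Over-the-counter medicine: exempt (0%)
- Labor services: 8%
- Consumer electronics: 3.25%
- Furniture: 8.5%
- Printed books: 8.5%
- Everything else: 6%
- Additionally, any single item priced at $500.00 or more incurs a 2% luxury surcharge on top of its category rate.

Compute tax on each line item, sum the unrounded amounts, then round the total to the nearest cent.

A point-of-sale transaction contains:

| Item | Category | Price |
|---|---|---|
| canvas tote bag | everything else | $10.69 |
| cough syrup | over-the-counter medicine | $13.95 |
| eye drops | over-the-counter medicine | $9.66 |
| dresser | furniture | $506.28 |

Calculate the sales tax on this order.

Canvas tote bag $10.69: everything else → 6% → $0.6414
Cough syrup $13.95: over-the-counter medicine → 0% → $0.00
Eye drops $9.66: over-the-counter medicine → 0% → $0.00
Dresser $506.28: furniture → 8.5% + 2% surcharge = 10.5% → $53.1594
Unrounded tax sum = $53.8008 → $53.80

$53.80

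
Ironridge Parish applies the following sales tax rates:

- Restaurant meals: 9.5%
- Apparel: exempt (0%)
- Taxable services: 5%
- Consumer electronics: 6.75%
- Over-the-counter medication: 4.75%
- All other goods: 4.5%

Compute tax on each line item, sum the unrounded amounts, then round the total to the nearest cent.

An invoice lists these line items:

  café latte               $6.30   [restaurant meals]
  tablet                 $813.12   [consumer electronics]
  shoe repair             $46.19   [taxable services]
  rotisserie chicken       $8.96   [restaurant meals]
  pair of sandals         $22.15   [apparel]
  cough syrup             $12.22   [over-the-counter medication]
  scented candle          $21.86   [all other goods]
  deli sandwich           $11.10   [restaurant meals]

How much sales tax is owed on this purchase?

$61.26

Café latte $6.30: restaurant meals → 9.5% → $0.5985
Tablet $813.12: consumer electronics → 6.75% → $54.8856
Shoe repair $46.19: taxable services → 5% → $2.3095
Rotisserie chicken $8.96: restaurant meals → 9.5% → $0.8512
Pair of sandals $22.15: apparel → 0% → $0.00
Cough syrup $12.22: over-the-counter medication → 4.75% → $0.58045
Scented candle $21.86: all other goods → 4.5% → $0.9837
Deli sandwich $11.10: restaurant meals → 9.5% → $1.0545
Unrounded tax sum = $61.26345 → $61.26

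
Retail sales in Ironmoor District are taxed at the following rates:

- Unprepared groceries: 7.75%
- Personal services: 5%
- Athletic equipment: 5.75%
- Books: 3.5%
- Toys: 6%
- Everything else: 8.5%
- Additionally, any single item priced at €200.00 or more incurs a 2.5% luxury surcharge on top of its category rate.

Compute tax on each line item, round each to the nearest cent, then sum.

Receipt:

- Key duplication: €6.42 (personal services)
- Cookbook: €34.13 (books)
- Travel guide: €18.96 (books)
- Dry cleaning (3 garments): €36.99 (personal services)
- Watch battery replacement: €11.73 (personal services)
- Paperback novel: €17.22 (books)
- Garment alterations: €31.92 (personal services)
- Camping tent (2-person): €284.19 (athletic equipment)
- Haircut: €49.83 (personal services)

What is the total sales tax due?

Key duplication €6.42: personal services → 5% → €0.32
Cookbook €34.13: books → 3.5% → €1.19
Travel guide €18.96: books → 3.5% → €0.66
Dry cleaning (3 garments) €36.99: personal services → 5% → €1.85
Watch battery replacement €11.73: personal services → 5% → €0.59
Paperback novel €17.22: books → 3.5% → €0.60
Garment alterations €31.92: personal services → 5% → €1.60
Camping tent (2-person) €284.19: athletic equipment → 5.75% + 2.5% surcharge = 8.25% → €23.45
Haircut €49.83: personal services → 5% → €2.49
Total tax = €0.32 + €1.19 + €0.66 + €1.85 + €0.59 + €0.60 + €1.60 + €23.45 + €2.49 = €32.75

€32.75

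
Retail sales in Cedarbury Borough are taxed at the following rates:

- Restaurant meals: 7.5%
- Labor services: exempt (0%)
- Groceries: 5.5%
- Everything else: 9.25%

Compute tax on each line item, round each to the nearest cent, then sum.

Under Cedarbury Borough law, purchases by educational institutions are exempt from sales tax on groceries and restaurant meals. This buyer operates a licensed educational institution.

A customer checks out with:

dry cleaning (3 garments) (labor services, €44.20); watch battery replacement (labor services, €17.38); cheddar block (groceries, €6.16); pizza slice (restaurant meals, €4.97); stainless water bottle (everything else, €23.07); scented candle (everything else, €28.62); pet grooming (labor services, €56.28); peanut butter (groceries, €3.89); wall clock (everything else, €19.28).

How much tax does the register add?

Dry cleaning (3 garments) €44.20: labor services → 0% → €0.00
Watch battery replacement €17.38: labor services → 0% → €0.00
Cheddar block €6.16: groceries, buyer-exempt → 0% → €0.00
Pizza slice €4.97: restaurant meals, buyer-exempt → 0% → €0.00
Stainless water bottle €23.07: everything else → 9.25% → €2.13
Scented candle €28.62: everything else → 9.25% → €2.65
Pet grooming €56.28: labor services → 0% → €0.00
Peanut butter €3.89: groceries, buyer-exempt → 0% → €0.00
Wall clock €19.28: everything else → 9.25% → €1.78
Total tax = €2.13 + €2.65 + €1.78 = €6.56

€6.56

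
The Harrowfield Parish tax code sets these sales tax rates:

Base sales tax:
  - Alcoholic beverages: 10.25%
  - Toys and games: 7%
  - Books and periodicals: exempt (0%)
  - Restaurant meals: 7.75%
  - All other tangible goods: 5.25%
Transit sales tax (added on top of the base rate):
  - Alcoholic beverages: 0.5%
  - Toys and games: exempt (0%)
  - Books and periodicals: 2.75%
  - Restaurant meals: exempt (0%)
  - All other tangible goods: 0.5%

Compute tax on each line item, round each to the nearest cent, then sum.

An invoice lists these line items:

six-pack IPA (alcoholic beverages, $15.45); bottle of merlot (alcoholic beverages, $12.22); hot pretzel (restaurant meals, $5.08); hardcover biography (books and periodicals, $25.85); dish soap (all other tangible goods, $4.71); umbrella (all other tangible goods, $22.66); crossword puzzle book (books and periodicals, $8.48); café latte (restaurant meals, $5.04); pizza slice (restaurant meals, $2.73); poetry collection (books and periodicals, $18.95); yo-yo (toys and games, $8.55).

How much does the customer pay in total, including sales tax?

$137.31

Six-pack IPA $15.45: alcoholic beverages → 10.25% + 0.5% transit = 10.75% → $1.66
Bottle of merlot $12.22: alcoholic beverages → 10.25% + 0.5% transit = 10.75% → $1.31
Hot pretzel $5.08: restaurant meals → 7.75% + 0% transit = 7.75% → $0.39
Hardcover biography $25.85: books and periodicals → 0% + 2.75% transit = 2.75% → $0.71
Dish soap $4.71: all other tangible goods → 5.25% + 0.5% transit = 5.75% → $0.27
Umbrella $22.66: all other tangible goods → 5.25% + 0.5% transit = 5.75% → $1.30
Crossword puzzle book $8.48: books and periodicals → 0% + 2.75% transit = 2.75% → $0.23
Café latte $5.04: restaurant meals → 7.75% + 0% transit = 7.75% → $0.39
Pizza slice $2.73: restaurant meals → 7.75% + 0% transit = 7.75% → $0.21
Poetry collection $18.95: books and periodicals → 0% + 2.75% transit = 2.75% → $0.52
Yo-yo $8.55: toys and games → 7% + 0% transit = 7% → $0.60
Subtotal = $129.72; tax = $7.59; total due = $137.31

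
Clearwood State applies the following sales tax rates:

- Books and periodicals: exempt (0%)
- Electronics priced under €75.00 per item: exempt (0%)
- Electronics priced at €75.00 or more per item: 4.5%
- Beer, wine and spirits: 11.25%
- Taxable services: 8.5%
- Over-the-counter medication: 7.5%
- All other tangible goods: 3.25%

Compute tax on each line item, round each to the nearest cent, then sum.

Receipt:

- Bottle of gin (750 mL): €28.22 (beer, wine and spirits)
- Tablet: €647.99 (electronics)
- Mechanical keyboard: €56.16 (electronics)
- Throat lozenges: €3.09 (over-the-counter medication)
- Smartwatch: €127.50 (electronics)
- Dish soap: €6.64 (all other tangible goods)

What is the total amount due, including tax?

€908.12

Bottle of gin (750 mL) €28.22: beer, wine and spirits → 11.25% → €3.17
Tablet €647.99: electronics, €75.00 or more → 4.5% → €29.16
Mechanical keyboard €56.16: electronics, under €75.00 → 0% → €0.00
Throat lozenges €3.09: over-the-counter medication → 7.5% → €0.23
Smartwatch €127.50: electronics, €75.00 or more → 4.5% → €5.74
Dish soap €6.64: all other tangible goods → 3.25% → €0.22
Subtotal = €869.60; tax = €38.52; total due = €908.12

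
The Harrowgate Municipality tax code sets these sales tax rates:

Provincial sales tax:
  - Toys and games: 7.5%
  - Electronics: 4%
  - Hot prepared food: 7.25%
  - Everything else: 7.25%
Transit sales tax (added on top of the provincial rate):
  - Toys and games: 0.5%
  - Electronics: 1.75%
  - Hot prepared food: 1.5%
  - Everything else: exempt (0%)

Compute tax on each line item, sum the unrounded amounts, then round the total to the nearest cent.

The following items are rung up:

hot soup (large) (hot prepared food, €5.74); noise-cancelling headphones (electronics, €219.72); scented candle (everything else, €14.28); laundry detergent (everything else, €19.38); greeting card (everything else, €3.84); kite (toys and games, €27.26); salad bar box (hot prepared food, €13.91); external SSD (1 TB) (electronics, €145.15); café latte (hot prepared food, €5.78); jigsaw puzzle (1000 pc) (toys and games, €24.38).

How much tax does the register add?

Hot soup (large) €5.74: hot prepared food → 7.25% + 1.5% transit = 8.75% → €0.50225
Noise-cancelling headphones €219.72: electronics → 4% + 1.75% transit = 5.75% → €12.6339
Scented candle €14.28: everything else → 7.25% + 0% transit = 7.25% → €1.0353
Laundry detergent €19.38: everything else → 7.25% + 0% transit = 7.25% → €1.40505
Greeting card €3.84: everything else → 7.25% + 0% transit = 7.25% → €0.2784
Kite €27.26: toys and games → 7.5% + 0.5% transit = 8% → €2.1808
Salad bar box €13.91: hot prepared food → 7.25% + 1.5% transit = 8.75% → €1.217125
External SSD (1 TB) €145.15: electronics → 4% + 1.75% transit = 5.75% → €8.346125
Café latte €5.78: hot prepared food → 7.25% + 1.5% transit = 8.75% → €0.50575
Jigsaw puzzle (1000 pc) €24.38: toys and games → 7.5% + 0.5% transit = 8% → €1.9504
Unrounded tax sum = €30.0551 → €30.06

€30.06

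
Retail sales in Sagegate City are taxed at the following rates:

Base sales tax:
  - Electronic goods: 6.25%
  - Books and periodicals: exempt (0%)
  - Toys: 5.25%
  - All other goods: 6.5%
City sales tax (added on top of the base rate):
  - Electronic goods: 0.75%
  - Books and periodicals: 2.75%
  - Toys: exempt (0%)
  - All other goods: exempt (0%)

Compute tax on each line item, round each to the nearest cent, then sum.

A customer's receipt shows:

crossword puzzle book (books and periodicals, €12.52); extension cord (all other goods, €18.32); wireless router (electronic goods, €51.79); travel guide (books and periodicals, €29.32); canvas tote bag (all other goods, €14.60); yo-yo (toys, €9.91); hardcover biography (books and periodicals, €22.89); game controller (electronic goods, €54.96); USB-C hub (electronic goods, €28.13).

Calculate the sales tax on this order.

Crossword puzzle book €12.52: books and periodicals → 0% + 2.75% city = 2.75% → €0.34
Extension cord €18.32: all other goods → 6.5% + 0% city = 6.5% → €1.19
Wireless router €51.79: electronic goods → 6.25% + 0.75% city = 7% → €3.63
Travel guide €29.32: books and periodicals → 0% + 2.75% city = 2.75% → €0.81
Canvas tote bag €14.60: all other goods → 6.5% + 0% city = 6.5% → €0.95
Yo-yo €9.91: toys → 5.25% + 0% city = 5.25% → €0.52
Hardcover biography €22.89: books and periodicals → 0% + 2.75% city = 2.75% → €0.63
Game controller €54.96: electronic goods → 6.25% + 0.75% city = 7% → €3.85
USB-C hub €28.13: electronic goods → 6.25% + 0.75% city = 7% → €1.97
Total tax = €0.34 + €1.19 + €3.63 + €0.81 + €0.95 + €0.52 + €0.63 + €3.85 + €1.97 = €13.89

€13.89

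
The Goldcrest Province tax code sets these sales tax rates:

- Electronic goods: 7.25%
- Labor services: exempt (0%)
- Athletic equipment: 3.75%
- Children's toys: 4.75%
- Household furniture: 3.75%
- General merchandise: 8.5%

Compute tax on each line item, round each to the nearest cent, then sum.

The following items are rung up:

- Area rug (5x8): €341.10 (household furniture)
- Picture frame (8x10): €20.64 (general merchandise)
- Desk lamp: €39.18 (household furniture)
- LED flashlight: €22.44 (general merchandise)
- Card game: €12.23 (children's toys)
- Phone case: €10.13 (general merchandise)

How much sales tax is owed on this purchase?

€19.36

Area rug (5x8) €341.10: household furniture → 3.75% → €12.79
Picture frame (8x10) €20.64: general merchandise → 8.5% → €1.75
Desk lamp €39.18: household furniture → 3.75% → €1.47
LED flashlight €22.44: general merchandise → 8.5% → €1.91
Card game €12.23: children's toys → 4.75% → €0.58
Phone case €10.13: general merchandise → 8.5% → €0.86
Total tax = €12.79 + €1.75 + €1.47 + €1.91 + €0.58 + €0.86 = €19.36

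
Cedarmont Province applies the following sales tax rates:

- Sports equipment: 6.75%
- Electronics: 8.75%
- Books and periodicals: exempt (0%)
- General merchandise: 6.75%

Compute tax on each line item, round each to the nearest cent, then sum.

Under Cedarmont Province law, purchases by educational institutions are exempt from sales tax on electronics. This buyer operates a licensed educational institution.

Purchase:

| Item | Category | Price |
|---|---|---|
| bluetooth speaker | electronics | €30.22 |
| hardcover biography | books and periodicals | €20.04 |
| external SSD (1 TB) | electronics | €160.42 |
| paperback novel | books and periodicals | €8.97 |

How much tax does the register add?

Bluetooth speaker €30.22: electronics, buyer-exempt → 0% → €0.00
Hardcover biography €20.04: books and periodicals → 0% → €0.00
External SSD (1 TB) €160.42: electronics, buyer-exempt → 0% → €0.00
Paperback novel €8.97: books and periodicals → 0% → €0.00
Total tax = €0.00

€0.00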